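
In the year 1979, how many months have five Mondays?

5

A month has five Mondays exactly when Monday falls within its first (length − 28) days.
Jan: 31 days, starts Mon → 5 of Mon, Tue, Wed ✓
Feb: 28 days, starts Thu → 5 of (none)
Mar: 31 days, starts Thu → 5 of Thu, Fri, Sat
Apr: 30 days, starts Sun → 5 of Sun, Mon ✓
May: 31 days, starts Tue → 5 of Tue, Wed, Thu
Jun: 30 days, starts Fri → 5 of Fri, Sat
Jul: 31 days, starts Sun → 5 of Sun, Mon, Tue ✓
Aug: 31 days, starts Wed → 5 of Wed, Thu, Fri
Sep: 30 days, starts Sat → 5 of Sat, Sun
Oct: 31 days, starts Mon → 5 of Mon, Tue, Wed ✓
Nov: 30 days, starts Thu → 5 of Thu, Fri
Dec: 31 days, starts Sat → 5 of Sat, Sun, Mon ✓
Months with five Mondays: Jan, Apr, Jul, Oct, Dec.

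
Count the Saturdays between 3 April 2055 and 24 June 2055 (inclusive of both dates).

3 April 2055 is a Saturday.
That's 83 days from start to end, counting both.
83 = 7 × 11 + 6, so there are 11 full weeks plus 6 extra days.
Each full week contributes one Saturday: 11 so far.
The 6 extra days are Sat, Sun, Mon, Tue, Wed, Thu — 1 of them qualifies.
Total: 11 + 1 = 12.

12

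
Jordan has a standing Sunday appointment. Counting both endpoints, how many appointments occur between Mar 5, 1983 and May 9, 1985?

114 Sundays

Mar 5, 1983 is a Saturday.
The range spans 797 days (inclusive of both endpoints).
797 = 7 × 113 + 6, so there are 113 full weeks plus 6 extra days.
Each full week contributes one Sunday: 113 so far.
The 6 extra days are Saturday, Sunday, Monday, Tuesday, Wednesday, Thursday — 1 of them qualifies.
Total: 113 + 1 = 114.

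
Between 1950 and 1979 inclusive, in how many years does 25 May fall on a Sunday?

4

Day of week of May 25 in each year:
1950: Thu, 1951: Fri, 1952: Sun ✓, 1953: Mon, 1954: Tue, 1955: Wed, 1956: Fri, 1957: Sat, 1958: Sun ✓, 1959: Mon, 1960: Wed, 1961: Thu, 1962: Fri, 1963: Sat, 1964: Mon, 1965: Tue, 1966: Wed, 1967: Thu, 1968: Sat, 1969: Sun ✓, 1970: Mon, 1971: Tue, 1972: Thu, 1973: Fri, 1974: Sat, 1975: Sun ✓, 1976: Tue, 1977: Wed, 1978: Thu, 1979: Fri
Sundays: 1952, 1958, 1969, 1975.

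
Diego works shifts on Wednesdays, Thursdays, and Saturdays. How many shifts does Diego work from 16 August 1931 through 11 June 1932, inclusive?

16 August 1931 is a Sunday.
From 16 August 1931 to 11 June 1932 is 301 days inclusive.
301 = 7 × 43, so the span is exactly 43 full weeks.
Each full week contributes 3 days from the set (Wed, Thu, Sat): 43 × 3 = 129.
Total: 129.

129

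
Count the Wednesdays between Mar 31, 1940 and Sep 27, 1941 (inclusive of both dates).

78

Mar 31, 1940 is a Sunday.
The range spans 546 days (inclusive of both endpoints).
546 = 7 × 78, so the span is exactly 78 full weeks.
Each full week contributes one Wednesday: 78 so far.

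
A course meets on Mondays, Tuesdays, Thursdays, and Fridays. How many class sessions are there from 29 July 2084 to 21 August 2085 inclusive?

222

29 July 2084 is a Saturday.
The range spans 389 days (inclusive of both endpoints).
389 = 7 × 55 + 4, so there are 55 full weeks plus 4 extra days.
Each full week contributes 4 days from the set (Mon, Tue, Thu, Fri): 55 × 4 = 220.
The 4 extra days are Sat, Sun, Mon, Tue — 2 of them qualify.
Total: 220 + 2 = 222.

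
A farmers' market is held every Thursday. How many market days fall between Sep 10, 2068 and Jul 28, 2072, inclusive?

203

Sep 10, 2068 is a Monday.
That's 1418 days from start to end, counting both.
1418 = 7 × 202 + 4, so there are 202 full weeks plus 4 extra days.
Each full week contributes one Thursday: 202 so far.
The 4 extra days are Mon, Tue, Wed, Thu — 1 of them qualifies.
Total: 202 + 1 = 203.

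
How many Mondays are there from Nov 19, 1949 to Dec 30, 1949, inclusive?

Nov 19, 1949 is a Saturday.
From Nov 19, 1949 to Dec 30, 1949 is 42 days inclusive.
42 = 7 × 6, so the span is exactly 6 full weeks.
Each full week contributes one Monday: 6 so far.

6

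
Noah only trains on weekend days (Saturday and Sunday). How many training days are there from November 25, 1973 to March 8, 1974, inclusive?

29

November 25, 1973 is a Sunday.
That's 104 days from start to end, counting both.
104 = 7 × 14 + 6, so there are 14 full weeks plus 6 extra days.
Each full week contributes 2 weekend days (Sat, Sun): 14 × 2 = 28.
The 6 extra days are Sunday, Monday, Tuesday, Wednesday, Thursday, Friday — 1 of them qualifies.
Total: 28 + 1 = 29.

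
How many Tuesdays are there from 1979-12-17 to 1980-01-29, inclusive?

1979-12-17 is a Monday.
From 1979-12-17 to 1980-01-29 is 44 days inclusive.
44 = 7 × 6 + 2, so there are 6 full weeks plus 2 extra days.
Each full week contributes one Tuesday: 6 so far.
The 2 extra days are Monday, Tuesday — 1 of them qualifies.
Total: 6 + 1 = 7.

7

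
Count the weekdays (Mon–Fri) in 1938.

Jan 1, 1938 is a Saturday.
The range spans 365 days (inclusive of both endpoints).
365 = 7 × 52 + 1, so there are 52 full weeks plus 1 extra day.
Each full week contributes 5 weekdays (Mon–Fri): 52 × 5 = 260.
The 1 extra day is Sat — none qualify.
Total: 260 + 0 = 260.

260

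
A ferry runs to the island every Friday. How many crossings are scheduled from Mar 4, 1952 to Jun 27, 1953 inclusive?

Mar 4, 1952 is a Tuesday.
That's 481 days from start to end, counting both.
481 = 7 × 68 + 5, so there are 68 full weeks plus 5 extra days.
Each full week contributes one Friday: 68 so far.
The 5 extra days are Tue, Wed, Thu, Fri, Sat — 1 of them qualifies.
Total: 68 + 1 = 69.

69 Fridays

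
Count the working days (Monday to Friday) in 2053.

1 January 2053 is a Wednesday.
From 1 January 2053 to 31 December 2053 is 365 days inclusive.
365 = 7 × 52 + 1, so there are 52 full weeks plus 1 extra day.
Each full week contributes 5 weekdays (Mon–Fri): 52 × 5 = 260.
The 1 extra day is Wed — 1 of them qualifies.
Total: 260 + 1 = 261.

261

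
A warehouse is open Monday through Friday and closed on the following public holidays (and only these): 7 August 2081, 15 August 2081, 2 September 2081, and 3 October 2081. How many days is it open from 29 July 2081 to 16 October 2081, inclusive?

29 July 2081 is a Tuesday.
From 29 July 2081 to 16 October 2081 is 80 days inclusive.
80 = 7 × 11 + 3, so there are 11 full weeks plus 3 extra days.
Each full week contributes 5 weekdays (Mon–Fri): 11 × 5 = 55.
The 3 extra days are Tuesday, Wednesday, Thursday — 3 of them qualify.
Total: 55 + 3 = 58.
Holidays: 7 August 2081 (Thu); 15 August 2081 (Fri); 2 September 2081 (Tue); 3 October 2081 (Fri).
All 4 holidays fall on weekdays, so subtract 4.
Business days: 58 − 4 = 54.

54 working days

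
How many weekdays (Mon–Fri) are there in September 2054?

September 1, 2054 is a Tuesday.
From September 1, 2054 to September 30, 2054 is 30 days inclusive.
30 = 7 × 4 + 2, so there are 4 full weeks plus 2 extra days.
Each full week contributes 5 weekdays (Mon–Fri): 4 × 5 = 20.
The 2 extra days are Tuesday, Wednesday — 2 of them qualify.
Total: 20 + 2 = 22.

22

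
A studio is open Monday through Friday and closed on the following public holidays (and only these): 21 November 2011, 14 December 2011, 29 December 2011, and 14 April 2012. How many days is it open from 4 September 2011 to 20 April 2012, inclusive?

162

4 September 2011 is a Sunday.
The range spans 230 days (inclusive of both endpoints).
230 = 7 × 32 + 6, so there are 32 full weeks plus 6 extra days.
Each full week contributes 5 weekdays (Mon–Fri): 32 × 5 = 160.
The 6 extra days are Sunday, Monday, Tuesday, Wednesday, Thursday, Friday — 5 of them qualify.
Total: 160 + 5 = 165.
Holidays: 21 November 2011 (Mon); 14 December 2011 (Wed); 29 December 2011 (Thu); 14 April 2012 (Sat).
3 of the 4 holidays fall on weekdays; the rest are weekends and were already excluded.
Business days: 165 − 3 = 162.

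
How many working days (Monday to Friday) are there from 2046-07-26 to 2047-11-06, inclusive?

335 weekdays

2046-07-26 is a Thursday.
That's 469 days from start to end, counting both.
469 = 7 × 67, so the span is exactly 67 full weeks.
Each full week contributes 5 weekdays (Mon–Fri): 67 × 5 = 335.
Total: 335.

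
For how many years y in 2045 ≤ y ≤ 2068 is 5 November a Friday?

4

Day of week of November 5 in each year:
2045: Sun, 2046: Mon, 2047: Tue, 2048: Thu, 2049: Fri ✓, 2050: Sat, 2051: Sun, 2052: Tue, 2053: Wed, 2054: Thu, 2055: Fri ✓, 2056: Sun, 2057: Mon, 2058: Tue, 2059: Wed, 2060: Fri ✓, 2061: Sat, 2062: Sun, 2063: Mon, 2064: Wed, 2065: Thu, 2066: Fri ✓, 2067: Sat, 2068: Mon
Fridays: 2049, 2055, 2060, 2066.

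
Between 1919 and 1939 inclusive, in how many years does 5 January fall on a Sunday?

Day of week of January 5 in each year:
1919: Sun ✓, 1920: Mon, 1921: Wed, 1922: Thu, 1923: Fri, 1924: Sat, 1925: Mon, 1926: Tue, 1927: Wed, 1928: Thu, 1929: Sat, 1930: Sun ✓, 1931: Mon, 1932: Tue, 1933: Thu, 1934: Fri, 1935: Sat, 1936: Sun ✓, 1937: Tue, 1938: Wed, 1939: Thu
Sundays: 1919, 1930, 1936.

3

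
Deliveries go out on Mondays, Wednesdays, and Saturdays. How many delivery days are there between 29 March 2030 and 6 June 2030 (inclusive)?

29 March 2030 is a Friday.
That's 70 days from start to end, counting both.
70 = 7 × 10, so the span is exactly 10 full weeks.
Each full week contributes 3 days from the set (Mon, Wed, Sat): 10 × 3 = 30.

30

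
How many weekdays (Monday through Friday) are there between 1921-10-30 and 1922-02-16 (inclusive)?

79 weekdays

1921-10-30 is a Sunday.
From 1921-10-30 to 1922-02-16 is 110 days inclusive.
110 = 7 × 15 + 5, so there are 15 full weeks plus 5 extra days.
Each full week contributes 5 weekdays (Mon–Fri): 15 × 5 = 75.
The 5 extra days are Sunday, Monday, Tuesday, Wednesday, Thursday — 4 of them qualify.
Total: 75 + 4 = 79.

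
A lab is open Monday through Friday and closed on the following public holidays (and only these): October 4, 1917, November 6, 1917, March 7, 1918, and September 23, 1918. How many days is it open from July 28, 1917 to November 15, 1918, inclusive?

336 working days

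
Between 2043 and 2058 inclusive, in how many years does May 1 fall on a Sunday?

Day of week of May 1 in each year:
2043: Fri, 2044: Sun ✓, 2045: Mon, 2046: Tue, 2047: Wed, 2048: Fri, 2049: Sat, 2050: Sun ✓, 2051: Mon, 2052: Wed, 2053: Thu, 2054: Fri, 2055: Sat, 2056: Mon, 2057: Tue, 2058: Wed
Sundays: 2044, 2050.

2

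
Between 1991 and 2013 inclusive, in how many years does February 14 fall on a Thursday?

Day of week of February 14 in each year:
1991: Thu ✓, 1992: Fri, 1993: Sun, 1994: Mon, 1995: Tue, 1996: Wed, 1997: Fri, 1998: Sat, 1999: Sun, 2000: Mon, 2001: Wed, 2002: Thu ✓, 2003: Fri, 2004: Sat, 2005: Mon, 2006: Tue, 2007: Wed, 2008: Thu ✓, 2009: Sat, 2010: Sun, 2011: Mon, 2012: Tue, 2013: Thu ✓
Thursdays: 1991, 2002, 2008, 2013.

4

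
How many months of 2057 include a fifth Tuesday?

4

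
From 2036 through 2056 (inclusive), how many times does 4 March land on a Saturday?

Day of week of March 4 in each year:
2036: Tue, 2037: Wed, 2038: Thu, 2039: Fri, 2040: Sun, 2041: Mon, 2042: Tue, 2043: Wed, 2044: Fri, 2045: Sat ✓, 2046: Sun, 2047: Mon, 2048: Wed, 2049: Thu, 2050: Fri, 2051: Sat ✓, 2052: Mon, 2053: Tue, 2054: Wed, 2055: Thu, 2056: Sat ✓
Saturdays: 2045, 2051, 2056.

3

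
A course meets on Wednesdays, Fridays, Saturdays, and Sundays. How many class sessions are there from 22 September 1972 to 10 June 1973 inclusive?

22 September 1972 is a Friday.
That's 262 days from start to end, counting both.
262 = 7 × 37 + 3, so there are 37 full weeks plus 3 extra days.
Each full week contributes 4 days from the set (Wed, Fri, Sat, Sun): 37 × 4 = 148.
The 3 extra days are Fri, Sat, Sun — 3 of them qualify.
Total: 148 + 3 = 151.

151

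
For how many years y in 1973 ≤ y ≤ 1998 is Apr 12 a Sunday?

Day of week of April 12 in each year:
1973: Thu, 1974: Fri, 1975: Sat, 1976: Mon, 1977: Tue, 1978: Wed, 1979: Thu, 1980: Sat, 1981: Sun ✓, 1982: Mon, 1983: Tue, 1984: Thu, 1985: Fri, 1986: Sat, 1987: Sun ✓, 1988: Tue, 1989: Wed, 1990: Thu, 1991: Fri, 1992: Sun ✓, 1993: Mon, 1994: Tue, 1995: Wed, 1996: Fri, 1997: Sat, 1998: Sun ✓
Sundays: 1981, 1987, 1992, 1998.

4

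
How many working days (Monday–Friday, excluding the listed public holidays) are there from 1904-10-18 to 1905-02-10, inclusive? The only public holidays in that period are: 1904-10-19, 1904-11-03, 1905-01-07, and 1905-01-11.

81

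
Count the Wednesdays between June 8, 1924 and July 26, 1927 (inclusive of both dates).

June 8, 1924 is a Sunday.
That's 1144 days from start to end, counting both.
1144 = 7 × 163 + 3, so there are 163 full weeks plus 3 extra days.
Each full week contributes one Wednesday: 163 so far.
The 3 extra days are Sun, Mon, Tue — none qualify.
Total: 163 + 0 = 163.

163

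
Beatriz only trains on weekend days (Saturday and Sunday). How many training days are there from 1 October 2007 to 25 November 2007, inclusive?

1 October 2007 is a Monday.
From 1 October 2007 to 25 November 2007 is 56 days inclusive.
56 = 7 × 8, so the span is exactly 8 full weeks.
Each full week contributes 2 weekend days (Sat, Sun): 8 × 2 = 16.
Total: 16.

16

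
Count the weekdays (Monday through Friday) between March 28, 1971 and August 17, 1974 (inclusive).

885

March 28, 1971 is a Sunday.
From March 28, 1971 to August 17, 1974 is 1239 days inclusive.
1239 = 7 × 177, so the span is exactly 177 full weeks.
Each full week contributes 5 weekdays (Mon–Fri): 177 × 5 = 885.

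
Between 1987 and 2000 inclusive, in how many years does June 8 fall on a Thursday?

Day of week of June 8 in each year:
1987: Mon, 1988: Wed, 1989: Thu ✓, 1990: Fri, 1991: Sat, 1992: Mon, 1993: Tue, 1994: Wed, 1995: Thu ✓, 1996: Sat, 1997: Sun, 1998: Mon, 1999: Tue, 2000: Thu ✓
Thursdays: 1989, 1995, 2000.

3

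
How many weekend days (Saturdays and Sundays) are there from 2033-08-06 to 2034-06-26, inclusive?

94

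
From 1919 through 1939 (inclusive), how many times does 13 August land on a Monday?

3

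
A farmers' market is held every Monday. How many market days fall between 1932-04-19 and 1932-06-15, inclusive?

8 Mondays

1932-04-19 is a Tuesday.
That's 58 days from start to end, counting both.
58 = 7 × 8 + 2, so there are 8 full weeks plus 2 extra days.
Each full week contributes one Monday: 8 so far.
The 2 extra days are Tue, Wed — none qualify.
Total: 8 + 0 = 8.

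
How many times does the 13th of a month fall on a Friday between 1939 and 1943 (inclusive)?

9

Friday-the-13ths by year:
1939: Jan, Oct
1940: Sep, Dec
1941: Jun
1942: Feb, Mar, Nov
1943: Aug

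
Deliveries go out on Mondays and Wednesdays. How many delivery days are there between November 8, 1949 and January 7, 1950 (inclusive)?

November 8, 1949 is a Tuesday.
The range spans 61 days (inclusive of both endpoints).
61 = 7 × 8 + 5, so there are 8 full weeks plus 5 extra days.
Each full week contributes 2 days from the set (Mon, Wed): 8 × 2 = 16.
The 5 extra days are Tue, Wed, Thu, Fri, Sat — 1 of them qualifies.
Total: 16 + 1 = 17.

17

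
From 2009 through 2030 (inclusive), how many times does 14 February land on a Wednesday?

Day of week of February 14 in each year:
2009: Sat, 2010: Sun, 2011: Mon, 2012: Tue, 2013: Thu, 2014: Fri, 2015: Sat, 2016: Sun, 2017: Tue, 2018: Wed ✓, 2019: Thu, 2020: Fri, 2021: Sun, 2022: Mon, 2023: Tue, 2024: Wed ✓, 2025: Fri, 2026: Sat, 2027: Sun, 2028: Mon, 2029: Wed ✓, 2030: Thu
Wednesdays: 2018, 2024, 2029.

3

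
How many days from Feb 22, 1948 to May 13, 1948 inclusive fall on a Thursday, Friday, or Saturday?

Feb 22, 1948 is a Sunday.
The range spans 82 days (inclusive of both endpoints).
82 = 7 × 11 + 5, so there are 11 full weeks plus 5 extra days.
Each full week contributes 3 days from the set (Thu, Fri, Sat): 11 × 3 = 33.
The 5 extra days are Sun, Mon, Tue, Wed, Thu — 1 of them qualifies.
Total: 33 + 1 = 34.

34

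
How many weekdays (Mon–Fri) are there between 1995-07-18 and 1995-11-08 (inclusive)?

82

1995-07-18 is a Tuesday.
The range spans 114 days (inclusive of both endpoints).
114 = 7 × 16 + 2, so there are 16 full weeks plus 2 extra days.
Each full week contributes 5 weekdays (Mon–Fri): 16 × 5 = 80.
The 2 extra days are Tue, Wed — 2 of them qualify.
Total: 80 + 2 = 82.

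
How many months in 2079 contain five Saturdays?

4

A month has five Saturdays exactly when Saturday falls within its first (length − 28) days.
Jan: 31 days, starts Sun → 5 of Sun, Mon, Tue
Feb: 28 days, starts Wed → 5 of (none)
Mar: 31 days, starts Wed → 5 of Wed, Thu, Fri
Apr: 30 days, starts Sat → 5 of Sat, Sun ✓
May: 31 days, starts Mon → 5 of Mon, Tue, Wed
Jun: 30 days, starts Thu → 5 of Thu, Fri
Jul: 31 days, starts Sat → 5 of Sat, Sun, Mon ✓
Aug: 31 days, starts Tue → 5 of Tue, Wed, Thu
Sep: 30 days, starts Fri → 5 of Fri, Sat ✓
Oct: 31 days, starts Sun → 5 of Sun, Mon, Tue
Nov: 30 days, starts Wed → 5 of Wed, Thu
Dec: 31 days, starts Fri → 5 of Fri, Sat, Sun ✓
Months with five Saturdays: Apr, Jul, Sep, Dec.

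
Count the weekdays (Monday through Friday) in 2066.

January 1, 2066 is a Friday.
From January 1, 2066 to December 31, 2066 is 365 days inclusive.
365 = 7 × 52 + 1, so there are 52 full weeks plus 1 extra day.
Each full week contributes 5 weekdays (Mon–Fri): 52 × 5 = 260.
The 1 extra day is Fri — 1 of them qualifies.
Total: 260 + 1 = 261.

261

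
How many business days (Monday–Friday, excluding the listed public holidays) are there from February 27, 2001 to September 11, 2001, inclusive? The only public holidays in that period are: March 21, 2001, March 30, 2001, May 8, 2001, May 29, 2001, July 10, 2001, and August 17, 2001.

135

February 27, 2001 is a Tuesday.
From February 27, 2001 to September 11, 2001 is 197 days inclusive.
197 = 7 × 28 + 1, so there are 28 full weeks plus 1 extra day.
Each full week contributes 5 weekdays (Mon–Fri): 28 × 5 = 140.
The 1 extra day is Tuesday — 1 of them qualifies.
Total: 140 + 1 = 141.
Holidays: March 21, 2001 (Wed); March 30, 2001 (Fri); May 8, 2001 (Tue); May 29, 2001 (Tue); July 10, 2001 (Tue); August 17, 2001 (Fri).
All 6 holidays fall on weekdays, so subtract 6.
Business days: 141 − 6 = 135.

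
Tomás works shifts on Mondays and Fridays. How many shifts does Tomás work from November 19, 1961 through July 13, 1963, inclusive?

November 19, 1961 is a Sunday.
That's 602 days from start to end, counting both.
602 = 7 × 86, so the span is exactly 86 full weeks.
Each full week contributes 2 days from the set (Mon, Fri): 86 × 2 = 172.

172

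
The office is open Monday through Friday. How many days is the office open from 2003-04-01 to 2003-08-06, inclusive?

92

2003-04-01 is a Tuesday.
That's 128 days from start to end, counting both.
128 = 7 × 18 + 2, so there are 18 full weeks plus 2 extra days.
Each full week contributes 5 weekdays (Mon–Fri): 18 × 5 = 90.
The 2 extra days are Tue, Wed — 2 of them qualify.
Total: 90 + 2 = 92.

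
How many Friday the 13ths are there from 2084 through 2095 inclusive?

19

Friday-the-13ths by year:
2084: Oct
2085: Apr, Jul
2086: Sep, Dec
2087: Jun
2088: Feb, Aug
2089: May
2090: Jan, Oct
2091: Apr, Jul
2092: Jun
2093: Feb, Mar, Nov
2094: Aug
2095: May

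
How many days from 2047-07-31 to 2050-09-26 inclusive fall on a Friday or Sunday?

330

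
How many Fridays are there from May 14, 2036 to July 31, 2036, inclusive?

May 14, 2036 is a Wednesday.
That's 79 days from start to end, counting both.
79 = 7 × 11 + 2, so there are 11 full weeks plus 2 extra days.
Each full week contributes one Friday: 11 so far.
The 2 extra days are Wed, Thu — none qualify.
Total: 11 + 0 = 11.

11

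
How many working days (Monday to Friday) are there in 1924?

262

1 January 1924 is a Tuesday.
That's 366 days from start to end, counting both.
366 = 7 × 52 + 2, so there are 52 full weeks plus 2 extra days.
Each full week contributes 5 weekdays (Mon–Fri): 52 × 5 = 260.
The 2 extra days are Tuesday, Wednesday — 2 of them qualify.
Total: 260 + 2 = 262.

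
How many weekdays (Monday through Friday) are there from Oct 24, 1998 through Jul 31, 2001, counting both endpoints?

722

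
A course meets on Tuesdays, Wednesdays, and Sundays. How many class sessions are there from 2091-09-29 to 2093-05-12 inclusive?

2091-09-29 is a Saturday.
The range spans 592 days (inclusive of both endpoints).
592 = 7 × 84 + 4, so there are 84 full weeks plus 4 extra days.
Each full week contributes 3 days from the set (Tue, Wed, Sun): 84 × 3 = 252.
The 4 extra days are Sat, Sun, Mon, Tue — 2 of them qualify.
Total: 252 + 2 = 254.

254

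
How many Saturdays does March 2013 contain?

5

2013-03-01 is a Friday.
That's 31 days from start to end, counting both.
31 = 7 × 4 + 3, so there are 4 full weeks plus 3 extra days.
Each full week contributes one Saturday: 4 so far.
The 3 extra days are Friday, Saturday, Sunday — 1 of them qualifies.
Total: 4 + 1 = 5.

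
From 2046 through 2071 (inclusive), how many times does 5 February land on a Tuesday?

Day of week of February 5 in each year:
2046: Mon, 2047: Tue ✓, 2048: Wed, 2049: Fri, 2050: Sat, 2051: Sun, 2052: Mon, 2053: Wed, 2054: Thu, 2055: Fri, 2056: Sat, 2057: Mon, 2058: Tue ✓, 2059: Wed, 2060: Thu, 2061: Sat, 2062: Sun, 2063: Mon, 2064: Tue ✓, 2065: Thu, 2066: Fri, 2067: Sat, 2068: Sun, 2069: Tue ✓, 2070: Wed, 2071: Thu
Tuesdays: 2047, 2058, 2064, 2069.

4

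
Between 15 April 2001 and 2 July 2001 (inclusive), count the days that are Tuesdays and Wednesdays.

22

15 April 2001 is a Sunday.
That's 79 days from start to end, counting both.
79 = 7 × 11 + 2, so there are 11 full weeks plus 2 extra days.
Each full week contributes 2 days from the set (Tue, Wed): 11 × 2 = 22.
The 2 extra days are Sun, Mon — none qualify.
Total: 22 + 0 = 22.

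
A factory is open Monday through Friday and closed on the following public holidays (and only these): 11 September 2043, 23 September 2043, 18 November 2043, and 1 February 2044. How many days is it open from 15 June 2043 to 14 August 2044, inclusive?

301 working days

15 June 2043 is a Monday.
The range spans 427 days (inclusive of both endpoints).
427 = 7 × 61, so the span is exactly 61 full weeks.
Each full week contributes 5 weekdays (Mon–Fri): 61 × 5 = 305.
Total: 305.
Holidays: 11 September 2043 (Fri); 23 September 2043 (Wed); 18 November 2043 (Wed); 1 February 2044 (Mon).
All 4 holidays fall on weekdays, so subtract 4.
Business days: 305 − 4 = 301.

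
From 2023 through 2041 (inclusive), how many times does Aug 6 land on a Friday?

Day of week of August 6 in each year:
2023: Sun, 2024: Tue, 2025: Wed, 2026: Thu, 2027: Fri ✓, 2028: Sun, 2029: Mon, 2030: Tue, 2031: Wed, 2032: Fri ✓, 2033: Sat, 2034: Sun, 2035: Mon, 2036: Wed, 2037: Thu, 2038: Fri ✓, 2039: Sat, 2040: Mon, 2041: Tue
Fridays: 2027, 2032, 2038.

3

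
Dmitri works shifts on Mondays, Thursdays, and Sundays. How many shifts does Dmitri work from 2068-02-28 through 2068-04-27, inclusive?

25

2068-02-28 is a Tuesday.
From 2068-02-28 to 2068-04-27 is 60 days inclusive.
60 = 7 × 8 + 4, so there are 8 full weeks plus 4 extra days.
Each full week contributes 3 days from the set (Mon, Thu, Sun): 8 × 3 = 24.
The 4 extra days are Tuesday, Wednesday, Thursday, Friday — 1 of them qualifies.
Total: 24 + 1 = 25.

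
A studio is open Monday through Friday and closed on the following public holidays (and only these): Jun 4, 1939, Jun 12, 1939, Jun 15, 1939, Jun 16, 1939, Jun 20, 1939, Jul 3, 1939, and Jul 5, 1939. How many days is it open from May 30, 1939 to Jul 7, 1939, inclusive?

23 working days

May 30, 1939 is a Tuesday.
That's 39 days from start to end, counting both.
39 = 7 × 5 + 4, so there are 5 full weeks plus 4 extra days.
Each full week contributes 5 weekdays (Mon–Fri): 5 × 5 = 25.
The 4 extra days are Tue, Wed, Thu, Fri — 4 of them qualify.
Total: 25 + 4 = 29.
Holidays: Jun 4, 1939 (Sun); Jun 12, 1939 (Mon); Jun 15, 1939 (Thu); Jun 16, 1939 (Fri); Jun 20, 1939 (Tue); Jul 3, 1939 (Mon); Jul 5, 1939 (Wed).
6 of the 7 holidays fall on weekdays; the rest are weekends and were already excluded.
Business days: 29 − 6 = 23.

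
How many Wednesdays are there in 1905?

1 January 1905 is a Sunday.
The range spans 365 days (inclusive of both endpoints).
365 = 7 × 52 + 1, so there are 52 full weeks plus 1 extra day.
Each full week contributes one Wednesday: 52 so far.
The 1 extra day is Sunday — none qualify.
Total: 52 + 0 = 52.

52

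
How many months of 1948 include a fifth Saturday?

4

A month has five Saturdays exactly when Saturday falls within its first (length − 28) days.
Jan: 31 days, starts Thu → 5 of Thu, Fri, Sat ✓
Feb: 29 days, starts Sun → 5 of Sun
Mar: 31 days, starts Mon → 5 of Mon, Tue, Wed
Apr: 30 days, starts Thu → 5 of Thu, Fri
May: 31 days, starts Sat → 5 of Sat, Sun, Mon ✓
Jun: 30 days, starts Tue → 5 of Tue, Wed
Jul: 31 days, starts Thu → 5 of Thu, Fri, Sat ✓
Aug: 31 days, starts Sun → 5 of Sun, Mon, Tue
Sep: 30 days, starts Wed → 5 of Wed, Thu
Oct: 31 days, starts Fri → 5 of Fri, Sat, Sun ✓
Nov: 30 days, starts Mon → 5 of Mon, Tue
Dec: 31 days, starts Wed → 5 of Wed, Thu, Fri
Months with five Saturdays: Jan, May, Jul, Oct.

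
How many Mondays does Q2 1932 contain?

1932-04-01 is a Friday.
The range spans 91 days (inclusive of both endpoints).
91 = 7 × 13, so the span is exactly 13 full weeks.
Each full week contributes one Monday: 13 so far.

13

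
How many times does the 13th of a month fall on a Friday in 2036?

The 13th falls on a Friday when the month's 13th has weekday Fri.
Jan 13 is Sun; Feb 13 is Wed; Mar 13 is Thu; Apr 13 is Sun; May 13 is Tue; Jun 13 is Fri ✓; Jul 13 is Sun; Aug 13 is Wed; Sep 13 is Sat; Oct 13 is Mon; Nov 13 is Thu; Dec 13 is Sat.
Friday the 13ths: Jun.

1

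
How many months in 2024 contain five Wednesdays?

4

A month has five Wednesdays exactly when Wednesday falls within its first (length − 28) days.
Jan: 31 days, starts Mon → 5 of Mon, Tue, Wed ✓
Feb: 29 days, starts Thu → 5 of Thu
Mar: 31 days, starts Fri → 5 of Fri, Sat, Sun
Apr: 30 days, starts Mon → 5 of Mon, Tue
May: 31 days, starts Wed → 5 of Wed, Thu, Fri ✓
Jun: 30 days, starts Sat → 5 of Sat, Sun
Jul: 31 days, starts Mon → 5 of Mon, Tue, Wed ✓
Aug: 31 days, starts Thu → 5 of Thu, Fri, Sat
Sep: 30 days, starts Sun → 5 of Sun, Mon
Oct: 31 days, starts Tue → 5 of Tue, Wed, Thu ✓
Nov: 30 days, starts Fri → 5 of Fri, Sat
Dec: 31 days, starts Sun → 5 of Sun, Mon, Tue
Months with five Wednesdays: Jan, May, Jul, Oct.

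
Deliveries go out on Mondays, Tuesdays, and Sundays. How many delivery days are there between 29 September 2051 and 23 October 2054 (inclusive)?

480

29 September 2051 is a Friday.
That's 1121 days from start to end, counting both.
1121 = 7 × 160 + 1, so there are 160 full weeks plus 1 extra day.
Each full week contributes 3 days from the set (Mon, Tue, Sun): 160 × 3 = 480.
The 1 extra day is Fri — none qualify.
Total: 480 + 0 = 480.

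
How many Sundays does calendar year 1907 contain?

52

January 1, 1907 is a Tuesday.
The range spans 365 days (inclusive of both endpoints).
365 = 7 × 52 + 1, so there are 52 full weeks plus 1 extra day.
Each full week contributes one Sunday: 52 so far.
The 1 extra day is Tuesday — none qualify.
Total: 52 + 0 = 52.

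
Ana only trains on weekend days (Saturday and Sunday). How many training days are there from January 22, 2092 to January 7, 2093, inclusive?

100

January 22, 2092 is a Tuesday.
That's 352 days from start to end, counting both.
352 = 7 × 50 + 2, so there are 50 full weeks plus 2 extra days.
Each full week contributes 2 weekend days (Sat, Sun): 50 × 2 = 100.
The 2 extra days are Tue, Wed — none qualify.
Total: 100 + 0 = 100.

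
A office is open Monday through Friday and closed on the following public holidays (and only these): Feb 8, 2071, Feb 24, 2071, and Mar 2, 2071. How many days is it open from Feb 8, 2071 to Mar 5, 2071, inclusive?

Feb 8, 2071 is a Sunday.
The range spans 26 days (inclusive of both endpoints).
26 = 7 × 3 + 5, so there are 3 full weeks plus 5 extra days.
Each full week contributes 5 weekdays (Mon–Fri): 3 × 5 = 15.
The 5 extra days are Sun, Mon, Tue, Wed, Thu — 4 of them qualify.
Total: 15 + 4 = 19.
Holidays: Feb 8, 2071 (Sun); Feb 24, 2071 (Tue); Mar 2, 2071 (Mon).
2 of the 3 holidays fall on weekdays; the rest are weekends and were already excluded.
Business days: 19 − 2 = 17.

17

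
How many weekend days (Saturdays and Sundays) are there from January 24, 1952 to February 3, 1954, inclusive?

January 24, 1952 is a Thursday.
From January 24, 1952 to February 3, 1954 is 742 days inclusive.
742 = 7 × 106, so the span is exactly 106 full weeks.
Each full week contributes 2 weekend days (Sat, Sun): 106 × 2 = 212.
Total: 212.

212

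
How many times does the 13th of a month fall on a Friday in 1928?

The 13th falls on a Friday when the month's 13th has weekday Fri.
Jan 13 is Fri ✓; Feb 13 is Mon; Mar 13 is Tue; Apr 13 is Fri ✓; May 13 is Sun; Jun 13 is Wed; Jul 13 is Fri ✓; Aug 13 is Mon; Sep 13 is Thu; Oct 13 is Sat; Nov 13 is Tue; Dec 13 is Thu.
Friday the 13ths: Jan, Apr, Jul.

3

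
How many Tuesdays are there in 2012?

2012-01-01 is a Sunday.
From 2012-01-01 to 2012-12-31 is 366 days inclusive.
366 = 7 × 52 + 2, so there are 52 full weeks plus 2 extra days.
Each full week contributes one Tuesday: 52 so far.
The 2 extra days are Sun, Mon — none qualify.
Total: 52 + 0 = 52.

52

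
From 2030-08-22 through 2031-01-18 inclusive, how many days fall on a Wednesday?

21 Wednesdays

2030-08-22 is a Thursday.
From 2030-08-22 to 2031-01-18 is 150 days inclusive.
150 = 7 × 21 + 3, so there are 21 full weeks plus 3 extra days.
Each full week contributes one Wednesday: 21 so far.
The 3 extra days are Thu, Fri, Sat — none qualify.
Total: 21 + 0 = 21.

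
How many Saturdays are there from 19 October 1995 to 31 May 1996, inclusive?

19 October 1995 is a Thursday.
From 19 October 1995 to 31 May 1996 is 226 days inclusive.
226 = 7 × 32 + 2, so there are 32 full weeks plus 2 extra days.
Each full week contributes one Saturday: 32 so far.
The 2 extra days are Thu, Fri — none qualify.
Total: 32 + 0 = 32.

32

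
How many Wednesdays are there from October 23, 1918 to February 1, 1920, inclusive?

October 23, 1918 is a Wednesday.
From October 23, 1918 to February 1, 1920 is 467 days inclusive.
467 = 7 × 66 + 5, so there are 66 full weeks plus 5 extra days.
Each full week contributes one Wednesday: 66 so far.
The 5 extra days are Wed, Thu, Fri, Sat, Sun — 1 of them qualifies.
Total: 66 + 1 = 67.

67 Wednesdays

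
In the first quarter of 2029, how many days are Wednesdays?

Jan 1, 2029 is a Monday.
That's 90 days from start to end, counting both.
90 = 7 × 12 + 6, so there are 12 full weeks plus 6 extra days.
Each full week contributes one Wednesday: 12 so far.
The 6 extra days are Monday, Tuesday, Wednesday, Thursday, Friday, Saturday — 1 of them qualifies.
Total: 12 + 1 = 13.

13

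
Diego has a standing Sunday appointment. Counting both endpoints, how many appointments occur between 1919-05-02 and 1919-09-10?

19 Sundays

1919-05-02 is a Friday.
That's 132 days from start to end, counting both.
132 = 7 × 18 + 6, so there are 18 full weeks plus 6 extra days.
Each full week contributes one Sunday: 18 so far.
The 6 extra days are Friday, Saturday, Sunday, Monday, Tuesday, Wednesday — 1 of them qualifies.
Total: 18 + 1 = 19.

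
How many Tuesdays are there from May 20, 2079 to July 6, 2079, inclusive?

7 Tuesdays

May 20, 2079 is a Saturday.
That's 48 days from start to end, counting both.
48 = 7 × 6 + 6, so there are 6 full weeks plus 6 extra days.
Each full week contributes one Tuesday: 6 so far.
The 6 extra days are Sat, Sun, Mon, Tue, Wed, Thu — 1 of them qualifies.
Total: 6 + 1 = 7.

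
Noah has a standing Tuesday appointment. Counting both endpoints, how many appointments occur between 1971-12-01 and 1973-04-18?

1971-12-01 is a Wednesday.
From 1971-12-01 to 1973-04-18 is 505 days inclusive.
505 = 7 × 72 + 1, so there are 72 full weeks plus 1 extra day.
Each full week contributes one Tuesday: 72 so far.
The 1 extra day is Wed — none qualify.
Total: 72 + 0 = 72.

72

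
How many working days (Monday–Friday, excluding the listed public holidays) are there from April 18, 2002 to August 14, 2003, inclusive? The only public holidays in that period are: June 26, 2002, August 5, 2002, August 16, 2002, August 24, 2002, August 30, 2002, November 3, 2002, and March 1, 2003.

April 18, 2002 is a Thursday.
That's 484 days from start to end, counting both.
484 = 7 × 69 + 1, so there are 69 full weeks plus 1 extra day.
Each full week contributes 5 weekdays (Mon–Fri): 69 × 5 = 345.
The 1 extra day is Thu — 1 of them qualifies.
Total: 345 + 1 = 346.
Holidays: June 26, 2002 (Wed); August 5, 2002 (Mon); August 16, 2002 (Fri); August 24, 2002 (Sat); August 30, 2002 (Fri); November 3, 2002 (Sun); March 1, 2003 (Sat).
4 of the 7 holidays fall on weekdays; the rest are weekends and were already excluded.
Business days: 346 − 4 = 342.

342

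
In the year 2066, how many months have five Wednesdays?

A month has five Wednesdays exactly when Wednesday falls within its first (length − 28) days.
Jan: 31 days, starts Fri → 5 of Fri, Sat, Sun
Feb: 28 days, starts Mon → 5 of (none)
Mar: 31 days, starts Mon → 5 of Mon, Tue, Wed ✓
Apr: 30 days, starts Thu → 5 of Thu, Fri
May: 31 days, starts Sat → 5 of Sat, Sun, Mon
Jun: 30 days, starts Tue → 5 of Tue, Wed ✓
Jul: 31 days, starts Thu → 5 of Thu, Fri, Sat
Aug: 31 days, starts Sun → 5 of Sun, Mon, Tue
Sep: 30 days, starts Wed → 5 of Wed, Thu ✓
Oct: 31 days, starts Fri → 5 of Fri, Sat, Sun
Nov: 30 days, starts Mon → 5 of Mon, Tue
Dec: 31 days, starts Wed → 5 of Wed, Thu, Fri ✓
Months with five Wednesdays: Mar, Jun, Sep, Dec.

4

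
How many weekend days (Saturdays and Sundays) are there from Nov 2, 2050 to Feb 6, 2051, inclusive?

28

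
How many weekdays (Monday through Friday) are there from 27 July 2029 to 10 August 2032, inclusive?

793

27 July 2029 is a Friday.
From 27 July 2029 to 10 August 2032 is 1111 days inclusive.
1111 = 7 × 158 + 5, so there are 158 full weeks plus 5 extra days.
Each full week contributes 5 weekdays (Mon–Fri): 158 × 5 = 790.
The 5 extra days are Fri, Sat, Sun, Mon, Tue — 3 of them qualify.
Total: 790 + 3 = 793.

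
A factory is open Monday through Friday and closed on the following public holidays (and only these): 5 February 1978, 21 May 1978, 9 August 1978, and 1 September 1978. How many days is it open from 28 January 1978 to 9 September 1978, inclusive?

158 working days

28 January 1978 is a Saturday.
From 28 January 1978 to 9 September 1978 is 225 days inclusive.
225 = 7 × 32 + 1, so there are 32 full weeks plus 1 extra day.
Each full week contributes 5 weekdays (Mon–Fri): 32 × 5 = 160.
The 1 extra day is Sat — none qualify.
Total: 160 + 0 = 160.
Holidays: 5 February 1978 (Sun); 21 May 1978 (Sun); 9 August 1978 (Wed); 1 September 1978 (Fri).
2 of the 4 holidays fall on weekdays; the rest are weekends and were already excluded.
Business days: 160 − 2 = 158.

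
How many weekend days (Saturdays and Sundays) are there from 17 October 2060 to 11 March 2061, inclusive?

41

17 October 2060 is a Sunday.
The range spans 146 days (inclusive of both endpoints).
146 = 7 × 20 + 6, so there are 20 full weeks plus 6 extra days.
Each full week contributes 2 weekend days (Sat, Sun): 20 × 2 = 40.
The 6 extra days are Sun, Mon, Tue, Wed, Thu, Fri — 1 of them qualifies.
Total: 40 + 1 = 41.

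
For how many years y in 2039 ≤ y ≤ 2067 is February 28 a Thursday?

Day of week of February 28 in each year:
2039: Mon, 2040: Tue, 2041: Thu ✓, 2042: Fri, 2043: Sat, 2044: Sun, 2045: Tue, 2046: Wed, 2047: Thu ✓, 2048: Fri, 2049: Sun, 2050: Mon, 2051: Tue, 2052: Wed, 2053: Fri, 2054: Sat, 2055: Sun, 2056: Mon, 2057: Wed, 2058: Thu ✓, 2059: Fri, 2060: Sat, 2061: Mon, 2062: Tue, 2063: Wed, 2064: Thu ✓, 2065: Sat, 2066: Sun, 2067: Mon
Thursdays: 2041, 2047, 2058, 2064.

4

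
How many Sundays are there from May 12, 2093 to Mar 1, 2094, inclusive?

May 12, 2093 is a Tuesday.
The range spans 294 days (inclusive of both endpoints).
294 = 7 × 42, so the span is exactly 42 full weeks.
Each full week contributes one Sunday: 42 so far.

42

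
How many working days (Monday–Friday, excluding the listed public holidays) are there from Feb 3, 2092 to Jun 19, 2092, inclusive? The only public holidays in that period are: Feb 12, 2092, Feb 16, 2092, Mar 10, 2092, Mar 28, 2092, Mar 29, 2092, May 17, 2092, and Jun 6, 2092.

95

Feb 3, 2092 is a Sunday.
That's 138 days from start to end, counting both.
138 = 7 × 19 + 5, so there are 19 full weeks plus 5 extra days.
Each full week contributes 5 weekdays (Mon–Fri): 19 × 5 = 95.
The 5 extra days are Sunday, Monday, Tuesday, Wednesday, Thursday — 4 of them qualify.
Total: 95 + 4 = 99.
Holidays: Feb 12, 2092 (Tue); Feb 16, 2092 (Sat); Mar 10, 2092 (Mon); Mar 28, 2092 (Fri); Mar 29, 2092 (Sat); May 17, 2092 (Sat); Jun 6, 2092 (Fri).
4 of the 7 holidays fall on weekdays; the rest are weekends and were already excluded.
Business days: 99 − 4 = 95.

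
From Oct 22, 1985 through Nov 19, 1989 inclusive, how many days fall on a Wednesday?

Oct 22, 1985 is a Tuesday.
That's 1490 days from start to end, counting both.
1490 = 7 × 212 + 6, so there are 212 full weeks plus 6 extra days.
Each full week contributes one Wednesday: 212 so far.
The 6 extra days are Tuesday, Wednesday, Thursday, Friday, Saturday, Sunday — 1 of them qualifies.
Total: 212 + 1 = 213.

213 Wednesdays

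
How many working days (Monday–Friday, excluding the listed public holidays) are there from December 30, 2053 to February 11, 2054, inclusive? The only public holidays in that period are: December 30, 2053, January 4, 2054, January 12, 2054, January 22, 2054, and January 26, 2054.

28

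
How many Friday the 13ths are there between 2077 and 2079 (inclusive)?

4

Friday-the-13ths by year:
2077: Aug
2078: May
2079: Jan, Oct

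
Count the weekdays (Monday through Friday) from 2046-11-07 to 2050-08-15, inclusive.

984

2046-11-07 is a Wednesday.
That's 1378 days from start to end, counting both.
1378 = 7 × 196 + 6, so there are 196 full weeks plus 6 extra days.
Each full week contributes 5 weekdays (Mon–Fri): 196 × 5 = 980.
The 6 extra days are Wed, Thu, Fri, Sat, Sun, Mon — 4 of them qualify.
Total: 980 + 4 = 984.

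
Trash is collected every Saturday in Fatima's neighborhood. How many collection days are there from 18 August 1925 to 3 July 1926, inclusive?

46 Saturdays

18 August 1925 is a Tuesday.
That's 320 days from start to end, counting both.
320 = 7 × 45 + 5, so there are 45 full weeks plus 5 extra days.
Each full week contributes one Saturday: 45 so far.
The 5 extra days are Tue, Wed, Thu, Fri, Sat — 1 of them qualifies.
Total: 45 + 1 = 46.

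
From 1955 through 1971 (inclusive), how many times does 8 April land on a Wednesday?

3

Day of week of April 8 in each year:
1955: Fri, 1956: Sun, 1957: Mon, 1958: Tue, 1959: Wed ✓, 1960: Fri, 1961: Sat, 1962: Sun, 1963: Mon, 1964: Wed ✓, 1965: Thu, 1966: Fri, 1967: Sat, 1968: Mon, 1969: Tue, 1970: Wed ✓, 1971: Thu
Wednesdays: 1959, 1964, 1970.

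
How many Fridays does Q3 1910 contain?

1 July 1910 is a Friday.
That's 92 days from start to end, counting both.
92 = 7 × 13 + 1, so there are 13 full weeks plus 1 extra day.
Each full week contributes one Friday: 13 so far.
The 1 extra day is Fri — 1 of them qualifies.
Total: 13 + 1 = 14.

14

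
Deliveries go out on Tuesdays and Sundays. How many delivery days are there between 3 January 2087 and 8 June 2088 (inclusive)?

3 January 2087 is a Friday.
That's 523 days from start to end, counting both.
523 = 7 × 74 + 5, so there are 74 full weeks plus 5 extra days.
Each full week contributes 2 days from the set (Tue, Sun): 74 × 2 = 148.
The 5 extra days are Friday, Saturday, Sunday, Monday, Tuesday — 2 of them qualify.
Total: 148 + 2 = 150.

150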